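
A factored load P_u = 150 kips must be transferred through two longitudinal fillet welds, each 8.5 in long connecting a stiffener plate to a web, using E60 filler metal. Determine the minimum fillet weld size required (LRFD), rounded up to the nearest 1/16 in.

w = 1/2 in

E60XX → F_EXX = 60 ksi.
Total weld length L = 17 in.
Required throat t_e = P_u / (φ × 0.6 F_EXX × L) = 150 / (0.75 × 0.6 × 60 × 17) = 0.3268 in.
Required leg w = t_e / 0.707 = 0.4622 in → use 1/2 in.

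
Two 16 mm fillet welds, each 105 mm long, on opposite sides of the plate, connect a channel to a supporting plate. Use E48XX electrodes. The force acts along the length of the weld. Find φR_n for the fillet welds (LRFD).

φR_n ≈ 513 kN

E48XX → F_EXX = 480 MPa.
Effective throat t_e = 0.707 × 16 = 11.31 mm.
Total length L = 210 mm; A_we = 11.31 × 210 = 2376 mm².
F_nw = 0.6 F_EXX = 0.6 × 480 = 288 MPa.
φR_n = 0.75 × 288 × 2376 × 10⁻³ = 513.1 kN.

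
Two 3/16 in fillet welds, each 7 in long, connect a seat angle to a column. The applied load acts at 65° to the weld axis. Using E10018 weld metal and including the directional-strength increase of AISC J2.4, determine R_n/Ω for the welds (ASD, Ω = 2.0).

E100XX → F_EXX = 100 ksi.
t_e = 0.707 × 0.1875 = 0.1326 in; A_we = 0.1326 × 14 = 1.856 in².
Directional factor: 1.0 + 0.5 sin^1.5(65°) = 1.431.
F_nw = 0.6 × 100 × 1.431 = 85.88 ksi.
R_n/Ω = (85.88 × 1.856) / 2.0 = 79.7 kip.

R_n/Ω ≈ 79.7 kip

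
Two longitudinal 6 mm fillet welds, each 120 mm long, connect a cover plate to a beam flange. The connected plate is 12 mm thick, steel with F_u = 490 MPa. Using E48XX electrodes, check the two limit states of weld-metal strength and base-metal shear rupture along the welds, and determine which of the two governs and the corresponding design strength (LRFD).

φR_n ≈ 220 kN (weld metal governs)

E48XX → F_EXX = 480 MPa.
t_e = 0.707 × 6 = 4.242 mm; L = 240 mm.
Weld metal: φR_n = 0.75 × 0.6 × 480 × 4.242 × 240 × 10⁻³ = 219.9 kN.
Base metal (shear rupture): φR_n = 0.75 × 0.6 × 490 × 12 × 240 × 10⁻³ = 635 kN.
Governing: weld metal.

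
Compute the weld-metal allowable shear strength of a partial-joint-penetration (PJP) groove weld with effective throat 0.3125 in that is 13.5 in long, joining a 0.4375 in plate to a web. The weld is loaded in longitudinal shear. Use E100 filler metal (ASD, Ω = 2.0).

R_n/Ω ≈ 127 kip

E100XX → F_EXX = 100 ksi.
Effective throat (given) t_e = 0.3125 in.
A_we = 0.3125 × 13.5 = 4.219 in².
F_nw = 0.6 F_EXX = 60 ksi.
R_n/Ω = (60 × 4.219) / 2.0 = 126.6 kip.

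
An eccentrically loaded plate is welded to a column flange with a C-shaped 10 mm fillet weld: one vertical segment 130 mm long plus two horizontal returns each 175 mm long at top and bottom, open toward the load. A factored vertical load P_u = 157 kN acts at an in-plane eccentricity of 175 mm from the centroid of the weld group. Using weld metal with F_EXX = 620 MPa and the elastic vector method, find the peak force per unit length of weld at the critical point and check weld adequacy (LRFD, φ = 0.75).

f_max ≈ 1370 N/mm; adequate

Total weld length L_w = 480 mm. Treat welds as unit-width lines.
Centroid: x̄ = 2×175×87.5 / 480 = 63.8 mm from the vertical weld.
Polar moment about centroid: J = I_x + I_y = [130³/12 + 2×175×65²] + [130×63.8² + 2(175³/12 + 175×23.7²)] = 3281000 mm³.
Direct shear f_v = P/L_w = 157×10³ / 480 = 327.1 N/mm (vertical).
Torsion M = P·e = 157×10³ × 175 = 27475000 N·mm.
Critical point at (x, y) = (111.2, 65) from centroid. f_tx = M·y/J = 544.3 N/mm; f_ty = M·x/J = 931.2 N/mm.
Resultant f_max = √[f_tx² + (f_v + f_ty)²] = √[544.3² + (327.1 + 931.2)²] = 1371 N/mm.
Capacity per unit length: φr_n = 0.75 × 0.6 × 620 × (0.707 × 10) = 1973 N/mm.
1371 ≤ 1973 → adequate.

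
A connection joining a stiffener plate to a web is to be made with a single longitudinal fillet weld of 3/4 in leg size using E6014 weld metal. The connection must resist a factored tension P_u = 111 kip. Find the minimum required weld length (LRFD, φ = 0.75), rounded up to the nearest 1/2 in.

L = 8 in

E60XX → F_EXX = 60 ksi.
Throat t_e = 0.707 × 0.75 = 0.5302 in.
φr_n = 0.75 × 0.6 × 60 × 0.5302 = 14.32 kip/in.
L_req = P_u / φr_n = 111 / 14.32 = 7.753 in total.
Round up → use L = 8 in.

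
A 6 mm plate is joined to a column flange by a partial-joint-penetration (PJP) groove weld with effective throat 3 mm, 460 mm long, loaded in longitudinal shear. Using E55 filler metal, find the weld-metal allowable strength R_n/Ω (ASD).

E55XX → F_EXX = 550 MPa.
Effective throat (given) t_e = 3 mm.
A_we = 3 × 460 = 1380 mm².
F_nw = 0.6 F_EXX = 330 MPa.
R_n/Ω = (330 × 1380) / 2.0 × 10⁻³ = 227.7 kN.

R_n/Ω ≈ 228 kN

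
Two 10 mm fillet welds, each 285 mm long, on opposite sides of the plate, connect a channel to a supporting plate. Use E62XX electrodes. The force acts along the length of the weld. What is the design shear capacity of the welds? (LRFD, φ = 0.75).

φR_n ≈ 1120 kN

E62XX → F_EXX = 620 MPa.
Effective throat t_e = 0.707 × 10 = 7.07 mm.
Total length L = 570 mm; A_we = 7.07 × 570 = 4030 mm².
F_nw = 0.6 F_EXX = 0.6 × 620 = 372 MPa.
φR_n = 0.75 × 372 × 4030 × 10⁻³ = 1124 kN.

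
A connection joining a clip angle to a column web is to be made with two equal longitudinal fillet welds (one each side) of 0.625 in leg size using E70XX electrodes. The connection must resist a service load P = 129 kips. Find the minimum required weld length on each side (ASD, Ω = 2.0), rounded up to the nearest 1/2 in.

L = 7 in on each side

E70XX → F_EXX = 70 ksi.
Throat t_e = 0.707 × 0.625 = 0.4419 in.
r_n/Ω = (0.6 × 70 × 0.4419) / 2.0 = 9.279 kip/in.
L_req = P / (r_n/Ω) = 129 / 9.279 = 13.9 in total.
Per side: 13.9 / 2 = 6.951 in.
Round up → use L = 7 in on each side.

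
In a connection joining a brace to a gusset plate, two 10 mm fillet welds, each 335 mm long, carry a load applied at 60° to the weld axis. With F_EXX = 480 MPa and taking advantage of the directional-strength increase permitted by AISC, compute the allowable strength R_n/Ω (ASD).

R_n/Ω ≈ 957 kN

t_e = 0.707 × 10 = 7.07 mm; A_we = 7.07 × 670 = 4737 mm².
Directional factor: 1.0 + 0.5 sin^1.5(60°) = 1.403.
F_nw = 0.6 × 480 × 1.403 = 404.1 MPa.
R_n/Ω = (404.1 × 4737) / 2.0 × 10⁻³ = 957 kN.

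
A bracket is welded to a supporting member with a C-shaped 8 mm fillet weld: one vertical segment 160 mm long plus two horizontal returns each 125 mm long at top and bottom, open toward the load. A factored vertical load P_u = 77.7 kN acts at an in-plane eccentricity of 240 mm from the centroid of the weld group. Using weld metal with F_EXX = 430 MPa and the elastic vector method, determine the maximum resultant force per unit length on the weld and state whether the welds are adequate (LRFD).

f_max ≈ 980 N/mm; adequate

Total weld length L_w = 410 mm. Treat welds as unit-width lines.
Centroid: x̄ = 2×125×62.5 / 410 = 38.11 mm from the vertical weld.
Polar moment about centroid: J = I_x + I_y = [160³/12 + 2×125×80²] + [160×38.11² + 2(125³/12 + 125×24.39²)] = 2648000 mm³.
Direct shear f_v = P/L_w = 77.7×10³ / 410 = 189.5 N/mm (vertical).
Torsion M = P·e = 77.7×10³ × 240 = 18648000 N·mm.
Critical point at (x, y) = (86.89, 80) from centroid. f_tx = M·y/J = 563.4 N/mm; f_ty = M·x/J = 611.9 N/mm.
Resultant f_max = √[f_tx² + (f_v + f_ty)²] = √[563.4² + (189.5 + 611.9)²] = 979.6 N/mm.
Capacity per unit length: φr_n = 0.75 × 0.6 × 430 × (0.707 × 8) = 1094 N/mm.
979.6 ≤ 1094 → adequate.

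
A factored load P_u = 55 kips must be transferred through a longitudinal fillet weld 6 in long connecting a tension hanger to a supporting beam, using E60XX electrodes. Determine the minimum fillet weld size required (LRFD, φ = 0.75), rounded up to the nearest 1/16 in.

E60XX → F_EXX = 60 ksi.
Total weld length L = 6 in.
Required throat t_e = P_u / (φ × 0.6 F_EXX × L) = 55 / (0.75 × 0.6 × 60 × 6) = 0.3395 in.
Required leg w = t_e / 0.707 = 0.4802 in → use 1/2 in.

w = 1/2 in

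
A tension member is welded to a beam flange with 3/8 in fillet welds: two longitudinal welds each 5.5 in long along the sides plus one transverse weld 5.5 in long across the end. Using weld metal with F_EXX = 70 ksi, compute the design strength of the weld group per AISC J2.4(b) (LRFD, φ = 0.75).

t_e = 0.707 × 0.375 = 0.2651 in.
R_nwl = 0.6 × 70 × 0.2651 × 11 = 122.5 kip (longitudinal, 2 welds).
R_nwt = 0.6 × 70 × 0.2651 × 5.5 = 61.24 kip (transverse, base value).
(i) R_nwl + R_nwt = 183.7 kip; (ii) 0.85 R_nwl + 1.5 R_nwt = 196 kip.
R_n = max = 196 kip [governs: (ii)]; φR_n = 147 kip.

φR_n ≈ 147 kip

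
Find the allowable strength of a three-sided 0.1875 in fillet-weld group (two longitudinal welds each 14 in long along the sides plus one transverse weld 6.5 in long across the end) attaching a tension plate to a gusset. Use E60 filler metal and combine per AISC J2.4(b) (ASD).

R_n/Ω ≈ 82.3 kip

E60XX → F_EXX = 60 ksi.
t_e = 0.707 × 0.1875 = 0.1326 in.
R_nwl = 0.6 × 60 × 0.1326 × 28 = 133.6 kip (longitudinal, 2 welds).
R_nwt = 0.6 × 60 × 0.1326 × 6.5 = 31.02 kip (transverse, base value).
(i) R_nwl + R_nwt = 164.6 kip; (ii) 0.85 R_nwl + 1.5 R_nwt = 160.1 kip.
R_n = max = 164.6 kip [governs: (i)]; R_n/Ω = 82.32 kip.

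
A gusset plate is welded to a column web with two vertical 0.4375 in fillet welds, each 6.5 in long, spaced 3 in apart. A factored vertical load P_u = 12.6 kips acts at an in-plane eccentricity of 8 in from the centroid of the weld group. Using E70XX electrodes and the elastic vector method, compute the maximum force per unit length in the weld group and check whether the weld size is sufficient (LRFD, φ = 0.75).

f_max ≈ 5.29 kip/in; adequate

E70XX → F_EXX = 70 ksi.
Total weld length L_w = 13 in. Treat welds as unit-width lines.
Polar moment about centroid: J = 2[d³/12 + d(b/2)²] = 2[6.5³/12 + 6.5×1.5²] = 75.02 in³.
Direct shear f_v = P/L_w = 12.6 / 13 = 0.9692 kip/in (vertical).
Torsion M = P·e = 12.6 × 8 = 100.8 kip·in.
Critical point at (x, y) = (1.5, 3.25) from centroid. f_tx = M·y/J = 4.367 kip/in; f_ty = M·x/J = 2.015 kip/in.
Resultant f_max = √[f_tx² + (f_v + f_ty)²] = √[4.367² + (0.9692 + 2.015)²] = 5.289 kip/in.
Capacity per unit length: φr_n = 0.75 × 0.6 × 70 × (0.707 × 0.4375) = 9.743 kip/in.
5.289 ≤ 9.743 → adequate.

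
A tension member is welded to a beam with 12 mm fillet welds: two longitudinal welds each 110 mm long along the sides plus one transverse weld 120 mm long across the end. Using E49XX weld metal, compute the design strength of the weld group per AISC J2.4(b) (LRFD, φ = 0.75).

φR_n ≈ 687 kN

E49XX → F_EXX = 490 MPa.
t_e = 0.707 × 12 = 8.484 mm.
R_nwl = 0.6 × 490 × 8.484 × 220 × 10⁻³ = 548.7 kN (longitudinal, 2 welds).
R_nwt = 0.6 × 490 × 8.484 × 120 × 10⁻³ = 299.3 kN (transverse, base value).
(i) R_nwl + R_nwt = 848.1 kN; (ii) 0.85 R_nwl + 1.5 R_nwt = 915.4 kN.
R_n = max = 915.4 kN [governs: (ii)]; φR_n = 686.6 kN.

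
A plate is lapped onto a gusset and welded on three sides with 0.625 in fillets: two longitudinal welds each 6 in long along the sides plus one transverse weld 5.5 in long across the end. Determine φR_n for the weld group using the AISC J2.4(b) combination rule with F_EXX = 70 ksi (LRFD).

φR_n ≈ 257 kips

t_e = 0.707 × 0.625 = 0.4419 in.
R_nwl = 0.6 × 70 × 0.4419 × 12 = 222.7 kips (longitudinal, 2 welds).
R_nwt = 0.6 × 70 × 0.4419 × 5.5 = 102.1 kips (transverse, base value).
(i) R_nwl + R_nwt = 324.8 kips; (ii) 0.85 R_nwl + 1.5 R_nwt = 342.4 kips.
R_n = max = 342.4 kips [governs: (ii)]; φR_n = 256.8 kips.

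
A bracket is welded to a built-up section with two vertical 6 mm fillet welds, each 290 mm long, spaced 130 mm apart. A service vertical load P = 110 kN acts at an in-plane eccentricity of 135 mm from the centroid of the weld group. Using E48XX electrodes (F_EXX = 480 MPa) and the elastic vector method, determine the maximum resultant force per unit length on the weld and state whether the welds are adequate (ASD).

f_max ≈ 473 N/mm; adequate

Total weld length L_w = 580 mm. Treat welds as unit-width lines.
Polar moment about centroid: J = 2[d³/12 + d(b/2)²] = 2[290³/12 + 290×65²] = 6515000 mm³.
Direct shear f_v = P/L_w = 110×10³ / 580 = 189.7 N/mm (vertical).
Torsion M = P·e = 110×10³ × 135 = 14850000 N·mm.
Critical point at (x, y) = (65, 145) from centroid. f_tx = M·y/J = 330.5 N/mm; f_ty = M·x/J = 148.2 N/mm.
Resultant f_max = √[f_tx² + (f_v + f_ty)²] = √[330.5² + (189.7 + 148.2)²] = 472.6 N/mm.
Capacity per unit length: r_n/Ω = (1/2.0) × 0.6 × 480 × (0.707 × 6) = 610.8 N/mm.
472.6 ≤ 610.8 → adequate.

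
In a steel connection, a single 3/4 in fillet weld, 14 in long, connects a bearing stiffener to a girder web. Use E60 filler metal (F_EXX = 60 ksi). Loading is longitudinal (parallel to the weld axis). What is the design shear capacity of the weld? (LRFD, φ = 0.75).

Effective throat t_e = 0.707 × 0.75 = 0.5302 in.
Total length L = 14 in; A_we = 0.5302 × 14 = 7.423 in².
F_nw = 0.6 F_EXX = 0.6 × 60 = 36 ksi.
φR_n = 0.75 × 36 × 7.423 = 200.4 kip.

φR_n ≈ 200 kip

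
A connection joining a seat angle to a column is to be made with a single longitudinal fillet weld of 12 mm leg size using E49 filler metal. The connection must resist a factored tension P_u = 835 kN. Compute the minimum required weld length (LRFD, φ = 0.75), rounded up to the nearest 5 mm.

E49XX → F_EXX = 490 MPa.
Throat t_e = 0.707 × 12 = 8.484 mm.
φr_n = 0.75 × 0.6 × 490 × 8.484 × 10⁻³ = 1.871 kN/mm.
L_req = P_u / φr_n = 835 / 1.871 = 446.4 mm total.
Round up → use L = 450 mm.

L = 450 mm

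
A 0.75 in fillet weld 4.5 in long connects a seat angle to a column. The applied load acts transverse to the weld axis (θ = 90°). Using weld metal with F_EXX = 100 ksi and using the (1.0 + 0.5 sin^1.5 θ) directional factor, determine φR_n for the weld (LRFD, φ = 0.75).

φR_n ≈ 161 kips

t_e = 0.707 × 0.75 = 0.5302 in; A_we = 0.5302 × 4.5 = 2.386 in².
Directional factor: 1.0 + 0.5 sin^1.5(90°) = 1.5.
F_nw = 0.6 × 100 × 1.5 = 90 ksi.
φR_n = 0.75 × 90 × 2.386 = 161.1 kips.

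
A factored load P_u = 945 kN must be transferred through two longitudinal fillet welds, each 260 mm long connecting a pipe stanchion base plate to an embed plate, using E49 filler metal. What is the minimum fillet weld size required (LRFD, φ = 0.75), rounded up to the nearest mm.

E49XX → F_EXX = 490 MPa.
Total weld length L = 520 mm.
Required throat t_e = P_u / (φ × 0.6 F_EXX × L) = 945 / (0.75 × 0.6 × 490 × 520 × 10⁻³) = 8.242 mm.
Required leg w = t_e / 0.707 = 11.66 mm → use 12 mm.

w = 12 mm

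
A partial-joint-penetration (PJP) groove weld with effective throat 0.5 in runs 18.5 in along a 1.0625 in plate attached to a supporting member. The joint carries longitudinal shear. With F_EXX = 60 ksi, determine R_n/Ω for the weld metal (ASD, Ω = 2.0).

Effective throat (given) t_e = 0.5 in.
A_we = 0.5 × 18.5 = 9.25 in².
F_nw = 0.6 F_EXX = 36 ksi.
R_n/Ω = (36 × 9.25) / 2.0 = 166.5 kips.

R_n/Ω ≈ 166 kips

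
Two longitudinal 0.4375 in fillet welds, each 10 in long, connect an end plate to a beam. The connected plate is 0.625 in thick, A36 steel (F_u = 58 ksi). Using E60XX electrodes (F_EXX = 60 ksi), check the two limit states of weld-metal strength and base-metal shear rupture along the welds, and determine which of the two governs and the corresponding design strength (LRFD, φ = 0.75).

φR_n ≈ 167 kips (weld metal governs)

t_e = 0.707 × 0.4375 = 0.3093 in; L = 20 in.
Weld metal: φR_n = 0.75 × 0.6 × 60 × 0.3093 × 20 = 167 kips.
Base metal (shear rupture): φR_n = 0.75 × 0.6 × 58 × 0.625 × 20 = 326.2 kips.
Governing: weld metal.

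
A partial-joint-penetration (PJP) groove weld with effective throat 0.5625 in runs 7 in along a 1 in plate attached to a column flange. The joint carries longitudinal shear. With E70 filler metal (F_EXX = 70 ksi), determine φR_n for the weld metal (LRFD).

Effective throat (given) t_e = 0.5625 in.
A_we = 0.5625 × 7 = 3.938 in².
F_nw = 0.6 F_EXX = 42 ksi.
φR_n = 0.75 × 42 × 3.938 = 124 kips.

φR_n ≈ 124 kips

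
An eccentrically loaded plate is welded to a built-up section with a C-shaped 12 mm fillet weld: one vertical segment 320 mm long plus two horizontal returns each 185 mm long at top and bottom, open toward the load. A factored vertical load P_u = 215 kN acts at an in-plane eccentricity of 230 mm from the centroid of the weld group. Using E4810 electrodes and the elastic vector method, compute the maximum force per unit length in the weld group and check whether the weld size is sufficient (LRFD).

f_max ≈ 936 N/mm; adequate

E48XX → F_EXX = 480 MPa.
Total weld length L_w = 690 mm. Treat welds as unit-width lines.
Centroid: x̄ = 2×185×92.5 / 690 = 49.6 mm from the vertical weld.
Polar moment about centroid: J = I_x + I_y = [320³/12 + 2×185×160²] + [320×49.6² + 2(185³/12 + 185×42.9²)] = 14730000 mm³.
Direct shear f_v = P/L_w = 215×10³ / 690 = 311.6 N/mm (vertical).
Torsion M = P·e = 215×10³ × 230 = 49450000 N·mm.
Critical point at (x, y) = (135.4, 160) from centroid. f_tx = M·y/J = 537.3 N/mm; f_ty = M·x/J = 454.7 N/mm.
Resultant f_max = √[f_tx² + (f_v + f_ty)²] = √[537.3² + (311.6 + 454.7)²] = 935.9 N/mm.
Capacity per unit length: φr_n = 0.75 × 0.6 × 480 × (0.707 × 12) = 1833 N/mm.
935.9 ≤ 1833 → adequate.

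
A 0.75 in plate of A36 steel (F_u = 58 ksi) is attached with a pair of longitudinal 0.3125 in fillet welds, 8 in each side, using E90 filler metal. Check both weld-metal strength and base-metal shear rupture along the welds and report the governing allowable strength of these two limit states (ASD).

E90XX → F_EXX = 90 ksi.
t_e = 0.707 × 0.3125 = 0.2209 in; L = 16 in.
Weld metal: R_n/Ω = (1/2.0) × 0.6 × 90 × 0.2209 × 16 = 95.44 kips.
Base metal (shear rupture): R_n/Ω = (1/2.0) × 0.6 × 58 × 0.75 × 16 = 208.8 kips.
Governing: weld metal.

R_n/Ω ≈ 95.4 kips (weld metal governs)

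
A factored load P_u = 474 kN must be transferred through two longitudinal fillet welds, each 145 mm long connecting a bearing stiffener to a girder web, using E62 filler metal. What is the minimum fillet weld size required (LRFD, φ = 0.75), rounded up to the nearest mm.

w = 9 mm

E62XX → F_EXX = 620 MPa.
Total weld length L = 290 mm.
Required throat t_e = P_u / (φ × 0.6 F_EXX × L) = 474 / (0.75 × 0.6 × 620 × 290 × 10⁻³) = 5.858 mm.
Required leg w = t_e / 0.707 = 8.286 mm → use 9 mm.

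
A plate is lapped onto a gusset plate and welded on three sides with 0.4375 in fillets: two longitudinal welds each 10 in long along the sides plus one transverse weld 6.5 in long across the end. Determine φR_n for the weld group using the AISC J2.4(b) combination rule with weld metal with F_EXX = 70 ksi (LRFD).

φR_n ≈ 261 kips

t_e = 0.707 × 0.4375 = 0.3093 in.
R_nwl = 0.6 × 70 × 0.3093 × 20 = 259.8 kips (longitudinal, 2 welds).
R_nwt = 0.6 × 70 × 0.3093 × 6.5 = 84.44 kips (transverse, base value).
(i) R_nwl + R_nwt = 344.3 kips; (ii) 0.85 R_nwl + 1.5 R_nwt = 347.5 kips.
R_n = max = 347.5 kips [governs: (ii)]; φR_n = 260.6 kips.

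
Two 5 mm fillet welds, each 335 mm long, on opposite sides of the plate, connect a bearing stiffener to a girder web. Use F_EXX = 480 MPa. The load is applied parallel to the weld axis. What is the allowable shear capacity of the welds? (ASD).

Effective throat t_e = 0.707 × 5 = 3.535 mm.
Total length L = 670 mm; A_we = 3.535 × 670 = 2368 mm².
F_nw = 0.6 F_EXX = 0.6 × 480 = 288 MPa.
R_n = 288 × 2368 × 10⁻³ = 682.1 kN; R_n/Ω = 682.1/2.0 = 341.1 kN.

R_n/Ω ≈ 341 kN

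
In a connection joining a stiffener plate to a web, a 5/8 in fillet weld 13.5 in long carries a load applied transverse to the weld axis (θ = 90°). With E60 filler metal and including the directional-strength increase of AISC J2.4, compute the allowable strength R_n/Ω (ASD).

R_n/Ω ≈ 161 kips

E60XX → F_EXX = 60 ksi.
t_e = 0.707 × 0.625 = 0.4419 in; A_we = 0.4419 × 13.5 = 5.965 in².
Directional factor: 1.0 + 0.5 sin^1.5(90°) = 1.5.
F_nw = 0.6 × 60 × 1.5 = 54 ksi.
R_n/Ω = (54 × 5.965) / 2.0 = 161.1 kips.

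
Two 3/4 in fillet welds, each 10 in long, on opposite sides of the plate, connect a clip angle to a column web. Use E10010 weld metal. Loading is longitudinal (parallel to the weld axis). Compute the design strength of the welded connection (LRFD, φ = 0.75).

φR_n ≈ 477 kip

E100XX → F_EXX = 100 ksi.
Effective throat t_e = 0.707 × 0.75 = 0.5302 in.
Total length L = 20 in; A_we = 0.5302 × 20 = 10.61 in².
F_nw = 0.6 F_EXX = 0.6 × 100 = 60 ksi.
φR_n = 0.75 × 60 × 10.61 = 477.2 kip.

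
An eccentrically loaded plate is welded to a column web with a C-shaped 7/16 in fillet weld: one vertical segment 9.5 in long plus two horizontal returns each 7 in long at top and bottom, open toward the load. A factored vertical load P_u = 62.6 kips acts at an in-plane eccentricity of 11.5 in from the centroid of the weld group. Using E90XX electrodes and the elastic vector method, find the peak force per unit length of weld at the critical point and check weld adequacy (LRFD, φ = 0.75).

E90XX → F_EXX = 90 ksi.
Total weld length L_w = 23.5 in. Treat welds as unit-width lines.
Centroid: x̄ = 2×7×3.5 / 23.5 = 2.085 in from the vertical weld.
Polar moment about centroid: J = I_x + I_y = [9.5³/12 + 2×7×4.75²] + [9.5×2.085² + 2(7³/12 + 7×1.415²)] = 513.8 in³.
Direct shear f_v = P/L_w = 62.6 / 23.5 = 2.664 kip/in (vertical).
Torsion M = P·e = 62.6 × 11.5 = 719.9 kip·in.
Critical point at (x, y) = (4.915, 4.75) from centroid. f_tx = M·y/J = 6.655 kip/in; f_ty = M·x/J = 6.886 kip/in.
Resultant f_max = √[f_tx² + (f_v + f_ty)²] = √[6.655² + (2.664 + 6.886)²] = 11.64 kip/in.
Capacity per unit length: φr_n = 0.75 × 0.6 × 90 × (0.707 × 0.4375) = 12.53 kip/in.
11.64 ≤ 12.53 → adequate.

f_max ≈ 11.6 kip/in; adequate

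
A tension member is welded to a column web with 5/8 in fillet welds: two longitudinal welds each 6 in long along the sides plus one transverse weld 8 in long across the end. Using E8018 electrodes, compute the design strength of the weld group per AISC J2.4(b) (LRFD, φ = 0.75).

E80XX → F_EXX = 80 ksi.
t_e = 0.707 × 0.625 = 0.4419 in.
R_nwl = 0.6 × 80 × 0.4419 × 12 = 254.5 kips (longitudinal, 2 welds).
R_nwt = 0.6 × 80 × 0.4419 × 8 = 169.7 kips (transverse, base value).
(i) R_nwl + R_nwt = 424.2 kips; (ii) 0.85 R_nwl + 1.5 R_nwt = 470.9 kips.
R_n = max = 470.9 kips [governs: (ii)]; φR_n = 353.1 kips.

φR_n ≈ 353 kips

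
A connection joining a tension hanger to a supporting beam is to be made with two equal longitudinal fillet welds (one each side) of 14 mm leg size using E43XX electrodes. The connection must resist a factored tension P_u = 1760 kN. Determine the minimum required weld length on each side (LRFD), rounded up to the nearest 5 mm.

E43XX → F_EXX = 430 MPa.
Throat t_e = 0.707 × 14 = 9.898 mm.
φr_n = 0.75 × 0.6 × 430 × 9.898 × 10⁻³ = 1.915 kN/mm.
L_req = P_u / φr_n = 1760 / 1.915 = 918.9 mm total.
Per side: 918.9 / 2 = 459.5 mm.
Round up → use L = 460 mm on each side.

L = 460 mm on each side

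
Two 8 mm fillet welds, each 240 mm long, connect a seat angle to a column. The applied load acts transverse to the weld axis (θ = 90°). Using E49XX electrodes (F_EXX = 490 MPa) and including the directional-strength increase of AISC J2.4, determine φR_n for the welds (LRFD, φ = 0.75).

φR_n ≈ 898 kN

t_e = 0.707 × 8 = 5.656 mm; A_we = 5.656 × 480 = 2715 mm².
Directional factor: 1.0 + 0.5 sin^1.5(90°) = 1.5.
F_nw = 0.6 × 490 × 1.5 = 441 MPa.
φR_n = 0.75 × 441 × 2715 × 10⁻³ = 897.9 kN.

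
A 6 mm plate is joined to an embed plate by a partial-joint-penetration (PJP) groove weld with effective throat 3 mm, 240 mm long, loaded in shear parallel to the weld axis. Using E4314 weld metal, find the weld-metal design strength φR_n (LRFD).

φR_n ≈ 139 kN

E43XX → F_EXX = 430 MPa.
Effective throat (given) t_e = 3 mm.
A_we = 3 × 240 = 720 mm².
F_nw = 0.6 F_EXX = 258 MPa.
φR_n = 0.75 × 258 × 720 × 10⁻³ = 139.3 kN.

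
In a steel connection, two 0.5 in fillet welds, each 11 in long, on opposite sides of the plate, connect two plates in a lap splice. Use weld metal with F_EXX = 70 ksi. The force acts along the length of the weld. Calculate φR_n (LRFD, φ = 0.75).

Effective throat t_e = 0.707 × 0.5 = 0.3535 in.
Total length L = 22 in; A_we = 0.3535 × 22 = 7.777 in².
F_nw = 0.6 F_EXX = 0.6 × 70 = 42 ksi.
φR_n = 0.75 × 42 × 7.777 = 245 kip.

φR_n ≈ 245 kip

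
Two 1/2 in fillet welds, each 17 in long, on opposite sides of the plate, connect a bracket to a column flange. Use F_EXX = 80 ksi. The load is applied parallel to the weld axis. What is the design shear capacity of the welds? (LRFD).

φR_n ≈ 433 kip

Effective throat t_e = 0.707 × 0.5 = 0.3535 in.
Total length L = 34 in; A_we = 0.3535 × 34 = 12.02 in².
F_nw = 0.6 F_EXX = 0.6 × 80 = 48 ksi.
φR_n = 0.75 × 48 × 12.02 = 432.7 kip.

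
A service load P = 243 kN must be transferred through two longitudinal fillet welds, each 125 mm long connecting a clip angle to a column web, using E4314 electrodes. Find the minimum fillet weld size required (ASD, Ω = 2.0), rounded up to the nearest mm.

E43XX → F_EXX = 430 MPa.
Total weld length L = 250 mm.
Required throat t_e = P × Ω / (0.6 F_EXX × L) = 243 × 2.0 / (0.6 × 430 × 250 × 10⁻³) = 7.535 mm.
Required leg w = t_e / 0.707 = 10.66 mm → use 11 mm.

w = 11 mm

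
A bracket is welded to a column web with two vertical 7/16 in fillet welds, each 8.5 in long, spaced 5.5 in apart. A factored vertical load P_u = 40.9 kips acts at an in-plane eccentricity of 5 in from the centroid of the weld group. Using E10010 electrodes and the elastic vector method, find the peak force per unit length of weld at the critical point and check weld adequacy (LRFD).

f_max ≈ 6.13 kip/in; adequate

E100XX → F_EXX = 100 ksi.
Total weld length L_w = 17 in. Treat welds as unit-width lines.
Polar moment about centroid: J = 2[d³/12 + d(b/2)²] = 2[8.5³/12 + 8.5×2.75²] = 230.9 in³.
Direct shear f_v = P/L_w = 40.9 / 17 = 2.406 kip/in (vertical).
Torsion M = P·e = 40.9 × 5 = 204.5 kip·in.
Critical point at (x, y) = (2.75, 4.25) from centroid. f_tx = M·y/J = 3.764 kip/in; f_ty = M·x/J = 2.435 kip/in.
Resultant f_max = √[f_tx² + (f_v + f_ty)²] = √[3.764² + (2.406 + 2.435)²] = 6.132 kip/in.
Capacity per unit length: φr_n = 0.75 × 0.6 × 100 × (0.707 × 0.4375) = 13.92 kip/in.
6.132 ≤ 13.92 → adequate.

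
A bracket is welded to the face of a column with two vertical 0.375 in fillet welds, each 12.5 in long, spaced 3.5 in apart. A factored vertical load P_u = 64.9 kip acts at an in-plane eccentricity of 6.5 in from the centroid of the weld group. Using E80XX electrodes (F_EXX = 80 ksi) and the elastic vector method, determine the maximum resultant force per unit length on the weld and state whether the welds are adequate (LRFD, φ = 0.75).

Total weld length L_w = 25 in. Treat welds as unit-width lines.
Polar moment about centroid: J = 2[d³/12 + d(b/2)²] = 2[12.5³/12 + 12.5×1.75²] = 402.1 in³.
Direct shear f_v = P/L_w = 64.9 / 25 = 2.596 kip/in (vertical).
Torsion M = P·e = 64.9 × 6.5 = 421.85 kip·in.
Critical point at (x, y) = (1.75, 6.25) from centroid. f_tx = M·y/J = 6.557 kip/in; f_ty = M·x/J = 1.836 kip/in.
Resultant f_max = √[f_tx² + (f_v + f_ty)²] = √[6.557² + (2.596 + 1.836)²] = 7.915 kip/in.
Capacity per unit length: φr_n = 0.75 × 0.6 × 80 × (0.707 × 0.375) = 9.544 kip/in.
7.915 ≤ 9.544 → adequate.

f_max ≈ 7.91 kip/in; adequate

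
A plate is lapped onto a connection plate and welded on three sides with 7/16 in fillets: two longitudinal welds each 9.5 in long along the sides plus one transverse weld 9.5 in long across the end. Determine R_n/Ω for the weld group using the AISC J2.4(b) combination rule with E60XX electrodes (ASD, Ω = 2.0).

E60XX → F_EXX = 60 ksi.
t_e = 0.707 × 0.4375 = 0.3093 in.
R_nwl = 0.6 × 60 × 0.3093 × 19 = 211.6 kips (longitudinal, 2 welds).
R_nwt = 0.6 × 60 × 0.3093 × 9.5 = 105.8 kips (transverse, base value).
(i) R_nwl + R_nwt = 317.4 kips; (ii) 0.85 R_nwl + 1.5 R_nwt = 338.5 kips.
R_n = max = 338.5 kips [governs: (ii)]; R_n/Ω = 169.3 kips.

R_n/Ω ≈ 169 kips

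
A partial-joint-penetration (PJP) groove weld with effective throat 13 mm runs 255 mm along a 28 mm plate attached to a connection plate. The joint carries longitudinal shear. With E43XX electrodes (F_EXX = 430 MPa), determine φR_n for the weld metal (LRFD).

φR_n ≈ 641 kN

Effective throat (given) t_e = 13 mm.
A_we = 13 × 255 = 3315 mm².
F_nw = 0.6 F_EXX = 258 MPa.
φR_n = 0.75 × 258 × 3315 × 10⁻³ = 641.5 kN.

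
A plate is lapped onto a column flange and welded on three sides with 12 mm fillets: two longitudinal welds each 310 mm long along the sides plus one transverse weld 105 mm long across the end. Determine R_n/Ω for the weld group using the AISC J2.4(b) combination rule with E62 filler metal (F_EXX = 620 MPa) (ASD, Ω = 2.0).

t_e = 0.707 × 12 = 8.484 mm.
R_nwl = 0.6 × 620 × 8.484 × 620 × 10⁻³ = 1957 kN (longitudinal, 2 welds).
R_nwt = 0.6 × 620 × 8.484 × 105 × 10⁻³ = 331.4 kN (transverse, base value).
(i) R_nwl + R_nwt = 2288 kN; (ii) 0.85 R_nwl + 1.5 R_nwt = 2160 kN.
R_n = max = 2288 kN [governs: (i)]; R_n/Ω = 1144 kN.

R_n/Ω ≈ 1140 kN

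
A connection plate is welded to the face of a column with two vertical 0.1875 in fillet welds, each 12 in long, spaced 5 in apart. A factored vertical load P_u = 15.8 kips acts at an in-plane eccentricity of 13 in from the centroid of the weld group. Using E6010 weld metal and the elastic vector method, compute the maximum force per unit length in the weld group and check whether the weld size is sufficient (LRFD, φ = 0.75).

f_max ≈ 3.36 kip/in; adequate

E60XX → F_EXX = 60 ksi.
Total weld length L_w = 24 in. Treat welds as unit-width lines.
Polar moment about centroid: J = 2[d³/12 + d(b/2)²] = 2[12³/12 + 12×2.5²] = 438 in³.
Direct shear f_v = P/L_w = 15.8 / 24 = 0.6583 kip/in (vertical).
Torsion M = P·e = 15.8 × 13 = 205.4 kip·in.
Critical point at (x, y) = (2.5, 6) from centroid. f_tx = M·y/J = 2.814 kip/in; f_ty = M·x/J = 1.172 kip/in.
Resultant f_max = √[f_tx² + (f_v + f_ty)²] = √[2.814² + (0.6583 + 1.172)²] = 3.357 kip/in.
Capacity per unit length: φr_n = 0.75 × 0.6 × 60 × (0.707 × 0.1875) = 3.579 kip/in.
3.357 ≤ 3.579 → adequate.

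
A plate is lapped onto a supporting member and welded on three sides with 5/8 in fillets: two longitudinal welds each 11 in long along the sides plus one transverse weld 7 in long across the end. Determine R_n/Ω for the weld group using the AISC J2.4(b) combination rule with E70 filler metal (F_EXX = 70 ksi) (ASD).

t_e = 0.707 × 0.625 = 0.4419 in.
R_nwl = 0.6 × 70 × 0.4419 × 22 = 408.3 kip (longitudinal, 2 welds).
R_nwt = 0.6 × 70 × 0.4419 × 7 = 129.9 kip (transverse, base value).
(i) R_nwl + R_nwt = 538.2 kip; (ii) 0.85 R_nwl + 1.5 R_nwt = 541.9 kip.
R_n = max = 541.9 kip [governs: (ii)]; R_n/Ω = 271 kip.

R_n/Ω ≈ 271 kip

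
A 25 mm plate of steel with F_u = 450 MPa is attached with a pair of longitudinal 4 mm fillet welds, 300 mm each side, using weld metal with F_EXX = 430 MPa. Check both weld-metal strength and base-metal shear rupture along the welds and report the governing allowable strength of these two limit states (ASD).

R_n/Ω ≈ 219 kN (weld metal governs)

t_e = 0.707 × 4 = 2.828 mm; L = 600 mm.
Weld metal: R_n/Ω = (1/2.0) × 0.6 × 430 × 2.828 × 600 × 10⁻³ = 218.9 kN.
Base metal (shear rupture): R_n/Ω = (1/2.0) × 0.6 × 450 × 25 × 600 × 10⁻³ = 2025 kN.
Governing: weld metal.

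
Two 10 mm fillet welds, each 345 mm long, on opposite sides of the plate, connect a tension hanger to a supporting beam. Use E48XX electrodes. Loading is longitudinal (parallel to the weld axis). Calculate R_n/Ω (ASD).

E48XX → F_EXX = 480 MPa.
Effective throat t_e = 0.707 × 10 = 7.07 mm.
Total length L = 690 mm; A_we = 7.07 × 690 = 4878 mm².
F_nw = 0.6 F_EXX = 0.6 × 480 = 288 MPa.
R_n = 288 × 4878 × 10⁻³ = 1405 kN; R_n/Ω = 1405/2.0 = 702.5 kN.

R_n/Ω ≈ 702 kN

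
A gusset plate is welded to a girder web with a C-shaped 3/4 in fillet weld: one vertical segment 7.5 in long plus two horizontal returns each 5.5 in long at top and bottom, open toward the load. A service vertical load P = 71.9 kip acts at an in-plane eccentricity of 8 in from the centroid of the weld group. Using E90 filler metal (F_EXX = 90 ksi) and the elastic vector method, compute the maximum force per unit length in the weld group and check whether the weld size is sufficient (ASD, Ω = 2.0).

Total weld length L_w = 18.5 in. Treat welds as unit-width lines.
Centroid: x̄ = 2×5.5×2.75 / 18.5 = 1.635 in from the vertical weld.
Polar moment about centroid: J = I_x + I_y = [7.5³/12 + 2×5.5×3.75²] + [7.5×1.635² + 2(5.5³/12 + 5.5×1.115²)] = 251.3 in³.
Direct shear f_v = P/L_w = 71.9 / 18.5 = 3.886 kip/in (vertical).
Torsion M = P·e = 71.9 × 8 = 575.2 kip·in.
Critical point at (x, y) = (3.865, 3.75) from centroid. f_tx = M·y/J = 8.583 kip/in; f_ty = M·x/J = 8.846 kip/in.
Resultant f_max = √[f_tx² + (f_v + f_ty)²] = √[8.583² + (3.886 + 8.846)²] = 15.36 kip/in.
Capacity per unit length: r_n/Ω = (1/2.0) × 0.6 × 90 × (0.707 × 0.75) = 14.32 kip/in.
15.36 > 14.32 → NOT adequate.

f_max ≈ 15.4 kip/in; NOT adequate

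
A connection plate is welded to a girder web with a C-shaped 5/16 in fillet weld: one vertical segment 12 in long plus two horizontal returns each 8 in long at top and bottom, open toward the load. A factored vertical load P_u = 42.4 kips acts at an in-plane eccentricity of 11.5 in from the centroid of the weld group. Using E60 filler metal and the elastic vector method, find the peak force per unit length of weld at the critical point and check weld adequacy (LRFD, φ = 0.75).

f_max ≈ 5.57 kip/in; adequate

E60XX → F_EXX = 60 ksi.
Total weld length L_w = 28 in. Treat welds as unit-width lines.
Centroid: x̄ = 2×8×4 / 28 = 2.286 in from the vertical weld.
Polar moment about centroid: J = I_x + I_y = [12³/12 + 2×8×6²] + [12×2.286² + 2(8³/12 + 8×1.714²)] = 915 in³.
Direct shear f_v = P/L_w = 42.4 / 28 = 1.514 kip/in (vertical).
Torsion M = P·e = 42.4 × 11.5 = 487.6 kip·in.
Critical point at (x, y) = (5.714, 6) from centroid. f_tx = M·y/J = 3.197 kip/in; f_ty = M·x/J = 3.045 kip/in.
Resultant f_max = √[f_tx² + (f_v + f_ty)²] = √[3.197² + (1.514 + 3.045)²] = 5.569 kip/in.
Capacity per unit length: φr_n = 0.75 × 0.6 × 60 × (0.707 × 0.3125) = 5.965 kip/in.
5.569 ≤ 5.965 → adequate.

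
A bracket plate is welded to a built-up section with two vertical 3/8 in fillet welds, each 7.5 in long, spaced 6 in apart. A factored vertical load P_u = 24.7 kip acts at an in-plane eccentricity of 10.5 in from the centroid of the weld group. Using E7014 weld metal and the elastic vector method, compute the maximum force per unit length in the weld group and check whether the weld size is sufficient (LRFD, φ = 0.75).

f_max ≈ 7.21 kip/in; adequate

E70XX → F_EXX = 70 ksi.
Total weld length L_w = 15 in. Treat welds as unit-width lines.
Polar moment about centroid: J = 2[d³/12 + d(b/2)²] = 2[7.5³/12 + 7.5×3²] = 205.3 in³.
Direct shear f_v = P/L_w = 24.7 / 15 = 1.647 kip/in (vertical).
Torsion M = P·e = 24.7 × 10.5 = 259.35 kip·in.
Critical point at (x, y) = (3, 3.75) from centroid. f_tx = M·y/J = 4.737 kip/in; f_ty = M·x/J = 3.79 kip/in.
Resultant f_max = √[f_tx² + (f_v + f_ty)²] = √[4.737² + (1.647 + 3.79)²] = 7.211 kip/in.
Capacity per unit length: φr_n = 0.75 × 0.6 × 70 × (0.707 × 0.375) = 8.351 kip/in.
7.211 ≤ 8.351 → adequate.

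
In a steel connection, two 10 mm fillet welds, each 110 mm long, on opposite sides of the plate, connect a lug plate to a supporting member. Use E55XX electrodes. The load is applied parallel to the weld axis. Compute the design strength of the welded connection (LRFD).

E55XX → F_EXX = 550 MPa.
Effective throat t_e = 0.707 × 10 = 7.07 mm.
Total length L = 220 mm; A_we = 7.07 × 220 = 1555 mm².
F_nw = 0.6 F_EXX = 0.6 × 550 = 330 MPa.
φR_n = 0.75 × 330 × 1555 × 10⁻³ = 385 kN.

φR_n ≈ 385 kN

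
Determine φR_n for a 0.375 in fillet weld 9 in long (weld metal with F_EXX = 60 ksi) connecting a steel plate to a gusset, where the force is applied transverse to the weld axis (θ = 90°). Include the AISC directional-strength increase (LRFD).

t_e = 0.707 × 0.375 = 0.2651 in; A_we = 0.2651 × 9 = 2.386 in².
Directional factor: 1.0 + 0.5 sin^1.5(90°) = 1.5.
F_nw = 0.6 × 60 × 1.5 = 54 ksi.
φR_n = 0.75 × 54 × 2.386 = 96.64 kips.

φR_n ≈ 96.6 kips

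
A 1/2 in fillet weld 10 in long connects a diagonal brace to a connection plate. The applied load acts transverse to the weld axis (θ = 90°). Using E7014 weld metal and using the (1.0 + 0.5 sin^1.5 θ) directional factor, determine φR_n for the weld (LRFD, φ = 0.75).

φR_n ≈ 167 kip

E70XX → F_EXX = 70 ksi.
t_e = 0.707 × 0.5 = 0.3535 in; A_we = 0.3535 × 10 = 3.535 in².
Directional factor: 1.0 + 0.5 sin^1.5(90°) = 1.5.
F_nw = 0.6 × 70 × 1.5 = 63 ksi.
φR_n = 0.75 × 63 × 3.535 = 167 kip.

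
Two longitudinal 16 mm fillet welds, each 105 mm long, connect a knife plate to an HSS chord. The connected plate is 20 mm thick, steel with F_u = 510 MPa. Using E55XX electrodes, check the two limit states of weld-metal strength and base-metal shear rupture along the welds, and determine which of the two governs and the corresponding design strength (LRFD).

φR_n ≈ 588 kN (weld metal governs)

E55XX → F_EXX = 550 MPa.
t_e = 0.707 × 16 = 11.31 mm; L = 210 mm.
Weld metal: φR_n = 0.75 × 0.6 × 550 × 11.31 × 210 × 10⁻³ = 587.9 kN.
Base metal (shear rupture): φR_n = 0.75 × 0.6 × 510 × 20 × 210 × 10⁻³ = 963.9 kN.
Governing: weld metal.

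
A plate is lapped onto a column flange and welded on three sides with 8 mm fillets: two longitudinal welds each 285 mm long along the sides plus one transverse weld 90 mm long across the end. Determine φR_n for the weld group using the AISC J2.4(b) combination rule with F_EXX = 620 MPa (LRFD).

t_e = 0.707 × 8 = 5.656 mm.
R_nwl = 0.6 × 620 × 5.656 × 570 × 10⁻³ = 1199 kN (longitudinal, 2 welds).
R_nwt = 0.6 × 620 × 5.656 × 90 × 10⁻³ = 189.4 kN (transverse, base value).
(i) R_nwl + R_nwt = 1389 kN; (ii) 0.85 R_nwl + 1.5 R_nwt = 1303 kN.
R_n = max = 1389 kN [governs: (i)]; φR_n = 1041 kN.

φR_n ≈ 1040 kN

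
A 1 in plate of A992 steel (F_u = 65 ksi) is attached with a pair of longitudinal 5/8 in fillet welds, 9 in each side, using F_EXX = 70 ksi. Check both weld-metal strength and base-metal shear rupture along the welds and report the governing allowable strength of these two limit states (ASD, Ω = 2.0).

t_e = 0.707 × 0.625 = 0.4419 in; L = 18 in.
Weld metal: R_n/Ω = (1/2.0) × 0.6 × 70 × 0.4419 × 18 = 167 kip.
Base metal (shear rupture): R_n/Ω = (1/2.0) × 0.6 × 65 × 1 × 18 = 351 kip.
Governing: weld metal.

R_n/Ω ≈ 167 kip (weld metal governs)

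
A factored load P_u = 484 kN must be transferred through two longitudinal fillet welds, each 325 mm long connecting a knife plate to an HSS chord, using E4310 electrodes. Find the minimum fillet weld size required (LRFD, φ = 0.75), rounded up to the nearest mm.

w = 6 mm

E43XX → F_EXX = 430 MPa.
Total weld length L = 650 mm.
Required throat t_e = P_u / (φ × 0.6 F_EXX × L) = 484 / (0.75 × 0.6 × 430 × 650 × 10⁻³) = 3.848 mm.
Required leg w = t_e / 0.707 = 5.443 mm → use 6 mm.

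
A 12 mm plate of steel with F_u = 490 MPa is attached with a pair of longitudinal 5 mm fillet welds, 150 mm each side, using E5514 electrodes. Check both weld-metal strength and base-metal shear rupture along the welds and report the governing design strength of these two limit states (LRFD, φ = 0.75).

φR_n ≈ 262 kN (weld metal governs)

E55XX → F_EXX = 550 MPa.
t_e = 0.707 × 5 = 3.535 mm; L = 300 mm.
Weld metal: φR_n = 0.75 × 0.6 × 550 × 3.535 × 300 × 10⁻³ = 262.5 kN.
Base metal (shear rupture): φR_n = 0.75 × 0.6 × 490 × 12 × 300 × 10⁻³ = 793.8 kN.
Governing: weld metal.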